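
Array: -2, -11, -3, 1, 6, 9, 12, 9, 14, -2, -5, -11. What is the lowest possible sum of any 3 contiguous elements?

(-2, -11, -3) → sum -16
(-11, -3, 1) → sum -13
(-3, 1, 6) → sum 4
(1, 6, 9) → sum 16
(6, 9, 12) → sum 27
(9, 12, 9) → sum 30
(12, 9, 14) → sum 35
(9, 14, -2) → sum 21
(14, -2, -5) → sum 7
(-2, -5, -11) → sum -18
Lowest of these is -18.

-18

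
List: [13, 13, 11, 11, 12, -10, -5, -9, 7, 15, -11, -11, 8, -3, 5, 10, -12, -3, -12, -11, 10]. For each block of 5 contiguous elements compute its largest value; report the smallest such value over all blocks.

Each size-5 window and its max:
13 13 11 11 12 → max 13
13 11 11 12 -10 → max 13
11 11 12 -10 -5 → max 12
11 12 -10 -5 -9 → max 12
12 -10 -5 -9 7 → max 12
-10 -5 -9 7 15 → max 15
-5 -9 7 15 -11 → max 15
-9 7 15 -11 -11 → max 15
7 15 -11 -11 8 → max 15
15 -11 -11 8 -3 → max 15
-11 -11 8 -3 5 → max 8
-11 8 -3 5 10 → max 10
8 -3 5 10 -12 → max 10
-3 5 10 -12 -3 → max 10
5 10 -12 -3 -12 → max 10
10 -12 -3 -12 -11 → max 10
-12 -3 -12 -11 10 → max 10
Smallest of these is 8.

8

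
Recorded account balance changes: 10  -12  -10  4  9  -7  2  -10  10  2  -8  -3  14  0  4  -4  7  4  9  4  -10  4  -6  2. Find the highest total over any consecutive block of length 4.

Window sums for each of the 21 positions:
(10, -12, -10, 4) → sum -8
(-12, -10, 4, 9) → sum -9
(-10, 4, 9, -7) → sum -4
(4, 9, -7, 2) → sum 8
(9, -7, 2, -10) → sum -6
(-7, 2, -10, 10) → sum -5
(2, -10, 10, 2) → sum 4
(-10, 10, 2, -8) → sum -6
(10, 2, -8, -3) → sum 1
(2, -8, -3, 14) → sum 5
(-8, -3, 14, 0) → sum 3
(-3, 14, 0, 4) → sum 15
(14, 0, 4, -4) → sum 14
(0, 4, -4, 7) → sum 7
(4, -4, 7, 4) → sum 11
(-4, 7, 4, 9) → sum 16
(7, 4, 9, 4) → sum 24
(4, 9, 4, -10) → sum 7
(9, 4, -10, 4) → sum 7
(4, -10, 4, -6) → sum -8
(-10, 4, -6, 2) → sum -10
Highest of these is 24.

24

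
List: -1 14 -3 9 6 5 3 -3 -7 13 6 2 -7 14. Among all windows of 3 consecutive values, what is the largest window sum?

[-1, 14, -3] → sum 10
[14, -3, 9] → sum 20
[-3, 9, 6] → sum 12
[9, 6, 5] → sum 20
[6, 5, 3] → sum 14
[5, 3, -3] → sum 5
[3, -3, -7] → sum -7
[-3, -7, 13] → sum 3
[-7, 13, 6] → sum 12
[13, 6, 2] → sum 21
[6, 2, -7] → sum 1
[2, -7, 14] → sum 9
Largest of these is 21.

21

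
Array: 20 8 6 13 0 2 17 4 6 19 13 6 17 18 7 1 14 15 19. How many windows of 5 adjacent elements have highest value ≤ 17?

[20, 8, 6, 13, 0] → max 20
[8, 6, 13, 0, 2] → max 13  ≤ 17 ✓
[6, 13, 0, 2, 17] → max 17  ≤ 17 ✓
[13, 0, 2, 17, 4] → max 17  ≤ 17 ✓
[0, 2, 17, 4, 6] → max 17  ≤ 17 ✓
[2, 17, 4, 6, 19] → max 19
[17, 4, 6, 19, 13] → max 19
[4, 6, 19, 13, 6] → max 19
[6, 19, 13, 6, 17] → max 19
[19, 13, 6, 17, 18] → max 19
[13, 6, 17, 18, 7] → max 18
[6, 17, 18, 7, 1] → max 18
[17, 18, 7, 1, 14] → max 18
[18, 7, 1, 14, 15] → max 18
[7, 1, 14, 15, 19] → max 19
4 windows satisfy the condition.

4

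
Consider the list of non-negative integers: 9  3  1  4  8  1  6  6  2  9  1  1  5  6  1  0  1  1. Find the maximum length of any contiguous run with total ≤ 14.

→ 9: sum 9, len 1
→ 3: sum 12, len 2
→ 1: sum 13, len 3
→ 4 (dropped 9): sum 8, len 3
→ 8 (dropped 3): sum 13, len 3
→ 1: sum 14, len 4
→ 6 (dropped 1, 4, 8): sum 7, len 2
→ 6: sum 13, len 3
→ 2 (dropped 1): sum 14, len 3
→ 9 (dropped 6, 6): sum 11, len 2
→ 1: sum 12, len 3
→ 1: sum 13, len 4
→ 5 (dropped 2, 9): sum 7, len 3
→ 6: sum 13, len 4
→ 1: sum 14, len 5
→ 0: sum 14, len 6
→ 1 (dropped 1): sum 14, len 6
→ 1 (dropped 1): sum 14, len 6
Longest length seen: 6.

6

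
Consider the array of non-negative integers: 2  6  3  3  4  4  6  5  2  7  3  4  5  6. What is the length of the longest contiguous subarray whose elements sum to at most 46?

11

add 2: [2] sum 2, len 1
add 6: [2, 6] sum 8, len 2
add 3: [2, 6, 3] sum 11, len 3
add 3: [2, 6, 3, 3] sum 14, len 4
add 4: [2, 6, 3, 3, 4] sum 18, len 5
add 4: [2, 6, 3, 3, 4, 4] sum 22, len 6
add 6: [2, 6, 3, 3, 4, 4, 6] sum 28, len 7
add 5: [2, 6, 3, 3, 4, 4, 6, 5] sum 33, len 8
add 2: [2, 6, 3, 3, 4, 4, 6, 5, 2] sum 35, len 9
add 7: [2, 6, 3, 3, 4, 4, 6, 5, 2, 7] sum 42, len 10
add 3: [2, 6, 3, 3, 4, 4, 6, 5, 2, 7, 3] sum 45, len 11
add 4: [3, 3, 4, 4, 6, 5, 2, 7, 3, 4] sum 41, len 10
add 5: [3, 3, 4, 4, 6, 5, 2, 7, 3, 4, 5] sum 46, len 11
add 6: [4, 4, 6, 5, 2, 7, 3, 4, 5, 6] sum 46, len 10
Longest length seen: 11.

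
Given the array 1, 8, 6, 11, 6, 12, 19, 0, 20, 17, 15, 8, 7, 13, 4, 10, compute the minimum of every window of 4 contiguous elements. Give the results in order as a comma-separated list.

1, 6, 6, 6, 0, 0, 0, 0, 8, 7, 7, 4, 4

1 8 6 11 → min 1
8 6 11 6 → min 6
6 11 6 12 → min 6
11 6 12 19 → min 6
6 12 19 0 → min 0
12 19 0 20 → min 0
19 0 20 17 → min 0
0 20 17 15 → min 0
20 17 15 8 → min 8
17 15 8 7 → min 7
15 8 7 13 → min 7
8 7 13 4 → min 4
7 13 4 10 → min 4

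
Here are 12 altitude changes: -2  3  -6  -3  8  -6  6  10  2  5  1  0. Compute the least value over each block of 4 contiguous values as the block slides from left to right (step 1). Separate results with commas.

-6, -6, -6, -6, -6, -6, 2, 1, 0

(-2, 3, -6, -3) → min -6
(3, -6, -3, 8) → min -6
(-6, -3, 8, -6) → min -6
(-3, 8, -6, 6) → min -6
(8, -6, 6, 10) → min -6
(-6, 6, 10, 2) → min -6
(6, 10, 2, 5) → min 2
(10, 2, 5, 1) → min 1
(2, 5, 1, 0) → min 0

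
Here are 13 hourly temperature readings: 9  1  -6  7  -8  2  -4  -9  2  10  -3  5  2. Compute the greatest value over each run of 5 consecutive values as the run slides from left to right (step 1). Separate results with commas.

9, 7, 7, 7, 2, 10, 10, 10, 10

[9, 1, -6, 7, -8] → max 9
[1, -6, 7, -8, 2] → max 7
[-6, 7, -8, 2, -4] → max 7
[7, -8, 2, -4, -9] → max 7
[-8, 2, -4, -9, 2] → max 2
[2, -4, -9, 2, 10] → max 10
[-4, -9, 2, 10, -3] → max 10
[-9, 2, 10, -3, 5] → max 10
[2, 10, -3, 5, 2] → max 10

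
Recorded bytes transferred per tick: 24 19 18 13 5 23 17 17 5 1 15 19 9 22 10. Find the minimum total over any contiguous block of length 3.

21

24 19 18 → sum 61
19 18 13 → sum 50
18 13 5 → sum 36
13 5 23 → sum 41
5 23 17 → sum 45
23 17 17 → sum 57
17 17 5 → sum 39
17 5 1 → sum 23
5 1 15 → sum 21
1 15 19 → sum 35
15 19 9 → sum 43
19 9 22 → sum 50
9 22 10 → sum 41
Minimum of these is 21.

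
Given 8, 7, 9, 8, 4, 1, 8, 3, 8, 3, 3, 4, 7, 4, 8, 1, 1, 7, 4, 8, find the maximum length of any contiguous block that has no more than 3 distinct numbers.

6

add 8: window [8] (1 distinct), len 1
add 7: window [8, 7] (2 distinct), len 2
add 9: window [8, 7, 9] (3 distinct), len 3
add 8: window [8, 7, 9, 8] (3 distinct), len 4
add 4: window [9, 8, 4] (3 distinct), len 3
add 1: window [8, 4, 1] (3 distinct), len 3
add 8: window [8, 4, 1, 8] (3 distinct), len 4
add 3: window [1, 8, 3] (3 distinct), len 3
add 8: window [1, 8, 3, 8] (3 distinct), len 4
add 3: window [1, 8, 3, 8, 3] (3 distinct), len 5
add 3: window [1, 8, 3, 8, 3, 3] (3 distinct), len 6
add 4: window [8, 3, 8, 3, 3, 4] (3 distinct), len 6
add 7: window [3, 3, 4, 7] (3 distinct), len 4
add 4: window [3, 3, 4, 7, 4] (3 distinct), len 5
add 8: window [4, 7, 4, 8] (3 distinct), len 4
add 1: window [4, 8, 1] (3 distinct), len 3
add 1: window [4, 8, 1, 1] (3 distinct), len 4
add 7: window [8, 1, 1, 7] (3 distinct), len 4
add 4: window [1, 1, 7, 4] (3 distinct), len 4
add 8: window [7, 4, 8] (3 distinct), len 3
Longest length with ≤3 distinct: 6.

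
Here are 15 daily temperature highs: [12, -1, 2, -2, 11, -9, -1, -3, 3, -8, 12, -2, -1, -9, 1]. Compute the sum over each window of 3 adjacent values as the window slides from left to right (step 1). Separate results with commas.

13, -1, 11, 0, 1, -13, -1, -8, 7, 2, 9, -12, -9

Sliding a size-3 window across the 15 values:
(12, -1, 2) → sum 13
(-1, 2, -2) → sum -1
(2, -2, 11) → sum 11
(-2, 11, -9) → sum 0
(11, -9, -1) → sum 1
(-9, -1, -3) → sum -13
(-1, -3, 3) → sum -1
(-3, 3, -8) → sum -8
(3, -8, 12) → sum 7
(-8, 12, -2) → sum 2
(12, -2, -1) → sum 9
(-2, -1, -9) → sum -12
(-1, -9, 1) → sum -9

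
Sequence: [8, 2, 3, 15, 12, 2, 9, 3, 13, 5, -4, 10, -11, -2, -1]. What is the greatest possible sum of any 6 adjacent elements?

54

8 2 3 15 12 2 → sum 42
2 3 15 12 2 9 → sum 43
3 15 12 2 9 3 → sum 44
15 12 2 9 3 13 → sum 54
12 2 9 3 13 5 → sum 44
2 9 3 13 5 -4 → sum 28
9 3 13 5 -4 10 → sum 36
3 13 5 -4 10 -11 → sum 16
13 5 -4 10 -11 -2 → sum 11
5 -4 10 -11 -2 -1 → sum -3
Greatest of these is 54.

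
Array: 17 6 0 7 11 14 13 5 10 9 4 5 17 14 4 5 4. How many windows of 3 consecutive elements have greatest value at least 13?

9

(17, 6, 0) → max 17  ≥ 13 ✓
(6, 0, 7) → max 7
(0, 7, 11) → max 11
(7, 11, 14) → max 14  ≥ 13 ✓
(11, 14, 13) → max 14  ≥ 13 ✓
(14, 13, 5) → max 14  ≥ 13 ✓
(13, 5, 10) → max 13  ≥ 13 ✓
(5, 10, 9) → max 10
(10, 9, 4) → max 10
(9, 4, 5) → max 9
(4, 5, 17) → max 17  ≥ 13 ✓
(5, 17, 14) → max 17  ≥ 13 ✓
(17, 14, 4) → max 17  ≥ 13 ✓
(14, 4, 5) → max 14  ≥ 13 ✓
(4, 5, 4) → max 5
9 windows satisfy the condition.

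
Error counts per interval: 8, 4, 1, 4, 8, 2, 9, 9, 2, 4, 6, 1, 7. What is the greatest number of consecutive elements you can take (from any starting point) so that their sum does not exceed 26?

[8] sum 8 len 1
[8, 4] sum 12 len 2
[8, 4, 1] sum 13 len 3
[8, 4, 1, 4] sum 17 len 4
[8, 4, 1, 4, 8] sum 25 len 5
[4, 1, 4, 8, 2] sum 19 len 5
[1, 4, 8, 2, 9] sum 24 len 5
[2, 9, 9] sum 20 len 3
[2, 9, 9, 2] sum 22 len 4
[2, 9, 9, 2, 4] sum 26 len 5
[9, 2, 4, 6] sum 21 len 4
[9, 2, 4, 6, 1] sum 22 len 5
[2, 4, 6, 1, 7] sum 20 len 5
Longest length seen: 5.

5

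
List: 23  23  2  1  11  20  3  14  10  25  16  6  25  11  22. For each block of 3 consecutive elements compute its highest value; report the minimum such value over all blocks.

11

Window maxs for each of the 13 positions:
[23, 23, 2] → max 23
[23, 2, 1] → max 23
[2, 1, 11] → max 11
[1, 11, 20] → max 20
[11, 20, 3] → max 20
[20, 3, 14] → max 20
[3, 14, 10] → max 14
[14, 10, 25] → max 25
[10, 25, 16] → max 25
[25, 16, 6] → max 25
[16, 6, 25] → max 25
[6, 25, 11] → max 25
[25, 11, 22] → max 25
Minimum of these is 11.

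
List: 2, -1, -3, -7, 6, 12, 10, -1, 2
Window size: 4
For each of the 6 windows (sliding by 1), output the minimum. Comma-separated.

-7, -7, -7, -7, -1, -1

(2, -1, -3, -7) → min -7
(-1, -3, -7, 6) → min -7
(-3, -7, 6, 12) → min -7
(-7, 6, 12, 10) → min -7
(6, 12, 10, -1) → min -1
(12, 10, -1, 2) → min -1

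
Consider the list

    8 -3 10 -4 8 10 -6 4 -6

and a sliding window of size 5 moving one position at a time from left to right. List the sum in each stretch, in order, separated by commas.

19, 21, 18, 12, 10

(8, -3, 10, -4, 8) → sum 19
(-3, 10, -4, 8, 10) → sum 21
(10, -4, 8, 10, -6) → sum 18
(-4, 8, 10, -6, 4) → sum 12
(8, 10, -6, 4, -6) → sum 10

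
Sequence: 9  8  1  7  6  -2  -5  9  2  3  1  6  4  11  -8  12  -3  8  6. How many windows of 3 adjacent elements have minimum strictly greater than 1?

2

[9, 8, 1] → min 1
[8, 1, 7] → min 1
[1, 7, 6] → min 1
[7, 6, -2] → min -2
[6, -2, -5] → min -5
[-2, -5, 9] → min -5
[-5, 9, 2] → min -5
[9, 2, 3] → min 2  > 1 ✓
[2, 3, 1] → min 1
[3, 1, 6] → min 1
[1, 6, 4] → min 1
[6, 4, 11] → min 4  > 1 ✓
[4, 11, -8] → min -8
[11, -8, 12] → min -8
[-8, 12, -3] → min -8
[12, -3, 8] → min -3
[-3, 8, 6] → min -3
2 windows satisfy the condition.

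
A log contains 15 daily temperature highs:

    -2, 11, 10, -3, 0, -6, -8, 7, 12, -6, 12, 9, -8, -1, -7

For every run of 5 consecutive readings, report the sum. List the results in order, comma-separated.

[-2, 11, 10, -3, 0] → sum 16
[11, 10, -3, 0, -6] → sum 12
[10, -3, 0, -6, -8] → sum -7
[-3, 0, -6, -8, 7] → sum -10
[0, -6, -8, 7, 12] → sum 5
[-6, -8, 7, 12, -6] → sum -1
[-8, 7, 12, -6, 12] → sum 17
[7, 12, -6, 12, 9] → sum 34
[12, -6, 12, 9, -8] → sum 19
[-6, 12, 9, -8, -1] → sum 6
[12, 9, -8, -1, -7] → sum 5

16, 12, -7, -10, 5, -1, 17, 34, 19, 6, 5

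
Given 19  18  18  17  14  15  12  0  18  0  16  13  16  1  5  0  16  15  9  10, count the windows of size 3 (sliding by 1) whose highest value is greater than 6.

17

[19, 18, 18] → max 19  > 6 ✓
[18, 18, 17] → max 18  > 6 ✓
[18, 17, 14] → max 18  > 6 ✓
[17, 14, 15] → max 17  > 6 ✓
[14, 15, 12] → max 15  > 6 ✓
[15, 12, 0] → max 15  > 6 ✓
[12, 0, 18] → max 18  > 6 ✓
[0, 18, 0] → max 18  > 6 ✓
[18, 0, 16] → max 18  > 6 ✓
[0, 16, 13] → max 16  > 6 ✓
[16, 13, 16] → max 16  > 6 ✓
[13, 16, 1] → max 16  > 6 ✓
[16, 1, 5] → max 16  > 6 ✓
[1, 5, 0] → max 5
[5, 0, 16] → max 16  > 6 ✓
[0, 16, 15] → max 16  > 6 ✓
[16, 15, 9] → max 16  > 6 ✓
[15, 9, 10] → max 15  > 6 ✓
17 windows satisfy the condition.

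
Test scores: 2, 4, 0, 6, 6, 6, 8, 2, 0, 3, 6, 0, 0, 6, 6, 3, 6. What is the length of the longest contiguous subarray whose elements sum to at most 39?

[2] sum 2 len 1
[2, 4] sum 6 len 2
[2, 4, 0] sum 6 len 3
[2, 4, 0, 6] sum 12 len 4
[2, 4, 0, 6, 6] sum 18 len 5
[2, 4, 0, 6, 6, 6] sum 24 len 6
[2, 4, 0, 6, 6, 6, 8] sum 32 len 7
[2, 4, 0, 6, 6, 6, 8, 2] sum 34 len 8
[2, 4, 0, 6, 6, 6, 8, 2, 0] sum 34 len 9
[2, 4, 0, 6, 6, 6, 8, 2, 0, 3] sum 37 len 10
[0, 6, 6, 6, 8, 2, 0, 3, 6] sum 37 len 9
[0, 6, 6, 6, 8, 2, 0, 3, 6, 0] sum 37 len 10
[0, 6, 6, 6, 8, 2, 0, 3, 6, 0, 0] sum 37 len 11
[6, 6, 8, 2, 0, 3, 6, 0, 0, 6] sum 37 len 10
[6, 8, 2, 0, 3, 6, 0, 0, 6, 6] sum 37 len 10
[8, 2, 0, 3, 6, 0, 0, 6, 6, 3] sum 34 len 10
[2, 0, 3, 6, 0, 0, 6, 6, 3, 6] sum 32 len 10
Longest length seen: 11.

11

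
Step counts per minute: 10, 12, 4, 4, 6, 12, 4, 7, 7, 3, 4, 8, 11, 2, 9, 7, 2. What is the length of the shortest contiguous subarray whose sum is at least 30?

add 10: running sum 10 < 30
add 12: running sum 22 < 30
add 4: running sum 26 < 30
end 3: [10, 12, 4, 4] sum 30, len 4
end 4: [10, 12, 4, 4, 6] sum 36, len 5
end 5: [12, 4, 4, 6, 12] sum 38, len 5
end 6: [4, 4, 6, 12, 4] sum 30, len 5
end 7: [4, 6, 12, 4, 7] sum 33, len 5
end 8: [12, 4, 7, 7] sum 30, len 4
end 9: [12, 4, 7, 7, 3] sum 33, len 5
end 10: [12, 4, 7, 7, 3, 4] sum 37, len 6
end 11: [4, 7, 7, 3, 4, 8] sum 33, len 6
end 12: [7, 3, 4, 8, 11] sum 33, len 5
end 13: [7, 3, 4, 8, 11, 2] sum 35, len 6
end 14: [8, 11, 2, 9] sum 30, len 4
end 15: [8, 11, 2, 9, 7] sum 37, len 5
end 16: [11, 2, 9, 7, 2] sum 31, len 5
Shortest qualifying length: 4.

4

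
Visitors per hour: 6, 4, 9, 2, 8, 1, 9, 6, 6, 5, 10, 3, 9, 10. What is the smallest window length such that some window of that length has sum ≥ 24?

4

Extend right; whenever the sum reaches 24, record the length and shrink from the left:
add 6: running sum 6 < 24
add 4: running sum 10 < 24
add 9: running sum 19 < 24
add 2: running sum 21 < 24
end 4: [6, 4, 9, 2, 8] sum 29, len 5
end 5: [4, 9, 2, 8, 1] sum 24, len 5
end 6: [9, 2, 8, 1, 9] sum 29, len 5
end 7: [8, 1, 9, 6] sum 24, len 4
end 8: [8, 1, 9, 6, 6] sum 30, len 5
end 9: [9, 6, 6, 5] sum 26, len 4
end 10: [6, 6, 5, 10] sum 27, len 4
end 11: [6, 5, 10, 3] sum 24, len 4
end 12: [5, 10, 3, 9] sum 27, len 4
end 13: [10, 3, 9, 10] sum 32, len 4
Shortest qualifying length: 4.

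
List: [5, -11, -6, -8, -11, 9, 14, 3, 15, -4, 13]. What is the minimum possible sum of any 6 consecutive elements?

(5, -11, -6, -8, -11, 9) → sum -22
(-11, -6, -8, -11, 9, 14) → sum -13
(-6, -8, -11, 9, 14, 3) → sum 1
(-8, -11, 9, 14, 3, 15) → sum 22
(-11, 9, 14, 3, 15, -4) → sum 26
(9, 14, 3, 15, -4, 13) → sum 50
Minimum of these is -22.

-22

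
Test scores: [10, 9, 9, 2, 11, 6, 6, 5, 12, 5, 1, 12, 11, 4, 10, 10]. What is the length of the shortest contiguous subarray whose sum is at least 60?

add 10: running sum 10 < 60
add 9: running sum 19 < 60
add 9: running sum 28 < 60
add 2: running sum 30 < 60
add 11: running sum 41 < 60
add 6: running sum 47 < 60
add 6: running sum 53 < 60
add 5: running sum 58 < 60
end 8: [9, 9, 2, 11, 6, 6, 5, 12] sum 60, len 8
end 9: [9, 9, 2, 11, 6, 6, 5, 12, 5] sum 65, len 9
end 10: [9, 9, 2, 11, 6, 6, 5, 12, 5, 1] sum 66, len 10
end 11: [2, 11, 6, 6, 5, 12, 5, 1, 12] sum 60, len 9
end 12: [11, 6, 6, 5, 12, 5, 1, 12, 11] sum 69, len 9
end 13: [6, 6, 5, 12, 5, 1, 12, 11, 4] sum 62, len 9
end 14: [5, 12, 5, 1, 12, 11, 4, 10] sum 60, len 8
end 15: [12, 5, 1, 12, 11, 4, 10, 10] sum 65, len 8
Shortest qualifying length: 8.

8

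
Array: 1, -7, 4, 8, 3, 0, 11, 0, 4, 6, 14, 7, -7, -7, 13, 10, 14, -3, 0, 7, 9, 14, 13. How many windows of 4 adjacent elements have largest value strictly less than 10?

4

(1, -7, 4, 8) → max 8  < 10 ✓
(-7, 4, 8, 3) → max 8  < 10 ✓
(4, 8, 3, 0) → max 8  < 10 ✓
(8, 3, 0, 11) → max 11
(3, 0, 11, 0) → max 11
(0, 11, 0, 4) → max 11
(11, 0, 4, 6) → max 11
(0, 4, 6, 14) → max 14
(4, 6, 14, 7) → max 14
(6, 14, 7, -7) → max 14
(14, 7, -7, -7) → max 14
(7, -7, -7, 13) → max 13
(-7, -7, 13, 10) → max 13
(-7, 13, 10, 14) → max 14
(13, 10, 14, -3) → max 14
(10, 14, -3, 0) → max 14
(14, -3, 0, 7) → max 14
(-3, 0, 7, 9) → max 9  < 10 ✓
(0, 7, 9, 14) → max 14
(7, 9, 14, 13) → max 14
4 windows satisfy the condition.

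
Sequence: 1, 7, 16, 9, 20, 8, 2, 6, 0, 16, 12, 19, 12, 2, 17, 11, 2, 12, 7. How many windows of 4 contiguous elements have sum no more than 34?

6

[1, 7, 16, 9] → sum 33  ≤ 34 ✓
[7, 16, 9, 20] → sum 52
[16, 9, 20, 8] → sum 53
[9, 20, 8, 2] → sum 39
[20, 8, 2, 6] → sum 36
[8, 2, 6, 0] → sum 16  ≤ 34 ✓
[2, 6, 0, 16] → sum 24  ≤ 34 ✓
[6, 0, 16, 12] → sum 34  ≤ 34 ✓
[0, 16, 12, 19] → sum 47
[16, 12, 19, 12] → sum 59
[12, 19, 12, 2] → sum 45
[19, 12, 2, 17] → sum 50
[12, 2, 17, 11] → sum 42
[2, 17, 11, 2] → sum 32  ≤ 34 ✓
[17, 11, 2, 12] → sum 42
[11, 2, 12, 7] → sum 32  ≤ 34 ✓
6 windows satisfy the condition.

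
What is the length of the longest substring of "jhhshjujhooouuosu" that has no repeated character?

4

[j] len 1
[j, h] len 2
[h] len 1
[h, s] len 2
[s, h] len 2
[s, h, j] len 3
[s, h, j, u] len 4
[u, j] len 2
[u, j, h] len 3
[u, j, h, o] len 4
[o] len 1
[o] len 1
[o, u] len 2
[u] len 1
[u, o] len 2
[u, o, s] len 3
[o, s, u] len 3
Longest all-distinct length: 4.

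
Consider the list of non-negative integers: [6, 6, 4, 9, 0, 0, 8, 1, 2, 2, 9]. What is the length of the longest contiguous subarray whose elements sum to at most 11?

5

Extend to the right; shrink from the left whenever the sum exceeds 11:
→ 6: sum 6, len 1
→ 6 (dropped 6): sum 6, len 1
→ 4: sum 10, len 2
→ 9 (dropped 6, 4): sum 9, len 1
→ 0: sum 9, len 2
→ 0: sum 9, len 3
→ 8 (dropped 9): sum 8, len 3
→ 1: sum 9, len 4
→ 2: sum 11, len 5
→ 2 (dropped 0, 0, 8): sum 5, len 3
→ 9 (dropped 1, 2): sum 11, len 2
Longest length seen: 5.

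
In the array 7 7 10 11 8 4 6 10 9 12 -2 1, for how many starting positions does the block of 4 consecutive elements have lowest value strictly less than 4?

[7, 7, 10, 11] → min 7
[7, 10, 11, 8] → min 7
[10, 11, 8, 4] → min 4
[11, 8, 4, 6] → min 4
[8, 4, 6, 10] → min 4
[4, 6, 10, 9] → min 4
[6, 10, 9, 12] → min 6
[10, 9, 12, -2] → min -2  < 4 ✓
[9, 12, -2, 1] → min -2  < 4 ✓
2 windows satisfy the condition.

2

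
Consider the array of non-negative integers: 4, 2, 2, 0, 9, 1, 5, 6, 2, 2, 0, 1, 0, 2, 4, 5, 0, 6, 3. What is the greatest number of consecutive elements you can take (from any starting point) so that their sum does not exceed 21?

9

[4] sum 4 len 1
[4, 2] sum 6 len 2
[4, 2, 2] sum 8 len 3
[4, 2, 2, 0] sum 8 len 4
[4, 2, 2, 0, 9] sum 17 len 5
[4, 2, 2, 0, 9, 1] sum 18 len 6
[2, 2, 0, 9, 1, 5] sum 19 len 6
[0, 9, 1, 5, 6] sum 21 len 5
[1, 5, 6, 2] sum 14 len 4
[1, 5, 6, 2, 2] sum 16 len 5
[1, 5, 6, 2, 2, 0] sum 16 len 6
[1, 5, 6, 2, 2, 0, 1] sum 17 len 7
[1, 5, 6, 2, 2, 0, 1, 0] sum 17 len 8
[1, 5, 6, 2, 2, 0, 1, 0, 2] sum 19 len 9
[6, 2, 2, 0, 1, 0, 2, 4] sum 17 len 8
[2, 2, 0, 1, 0, 2, 4, 5] sum 16 len 8
[2, 2, 0, 1, 0, 2, 4, 5, 0] sum 16 len 9
[2, 0, 1, 0, 2, 4, 5, 0, 6] sum 20 len 9
[0, 1, 0, 2, 4, 5, 0, 6, 3] sum 21 len 9
Longest length seen: 9.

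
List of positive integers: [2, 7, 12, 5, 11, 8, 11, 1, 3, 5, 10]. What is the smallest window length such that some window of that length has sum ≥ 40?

add 2: running sum 2 < 40
add 7: running sum 9 < 40
add 12: running sum 21 < 40
add 5: running sum 26 < 40
add 11: running sum 37 < 40
end 5: [7, 12, 5, 11, 8] sum 43, len 5
end 6: [12, 5, 11, 8, 11] sum 47, len 5
end 7: [12, 5, 11, 8, 11, 1] sum 48, len 6
end 8: [12, 5, 11, 8, 11, 1, 3] sum 51, len 7
end 9: [5, 11, 8, 11, 1, 3, 5] sum 44, len 7
end 10: [11, 8, 11, 1, 3, 5, 10] sum 49, len 7
Shortest qualifying length: 5.

5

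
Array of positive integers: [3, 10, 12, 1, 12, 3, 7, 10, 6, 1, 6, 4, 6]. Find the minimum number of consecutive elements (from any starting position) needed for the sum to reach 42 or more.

6

add 3: running sum 3 < 42
add 10: running sum 13 < 42
add 12: running sum 25 < 42
add 1: running sum 26 < 42
add 12: running sum 38 < 42
add 3: running sum 41 < 42
end 6: [10, 12, 1, 12, 3, 7] sum 45, len 6
end 7: [12, 1, 12, 3, 7, 10] sum 45, len 6
end 8: [12, 1, 12, 3, 7, 10, 6] sum 51, len 7
end 9: [12, 1, 12, 3, 7, 10, 6, 1] sum 52, len 8
end 10: [12, 3, 7, 10, 6, 1, 6] sum 45, len 7
end 11: [12, 3, 7, 10, 6, 1, 6, 4] sum 49, len 8
end 12: [3, 7, 10, 6, 1, 6, 4, 6] sum 43, len 8
Shortest qualifying length: 6.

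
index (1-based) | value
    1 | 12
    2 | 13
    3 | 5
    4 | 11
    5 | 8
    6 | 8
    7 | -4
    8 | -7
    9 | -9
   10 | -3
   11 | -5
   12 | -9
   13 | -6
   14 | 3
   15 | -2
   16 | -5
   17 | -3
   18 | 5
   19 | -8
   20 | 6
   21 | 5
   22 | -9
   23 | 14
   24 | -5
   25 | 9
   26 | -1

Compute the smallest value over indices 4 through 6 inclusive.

8

Elements at indices 4..6: 11, 8, 8
min(11, 8, 8) = 8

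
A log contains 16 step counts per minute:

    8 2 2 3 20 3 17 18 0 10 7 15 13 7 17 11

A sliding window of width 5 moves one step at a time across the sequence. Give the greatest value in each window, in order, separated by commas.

8 2 2 3 20 → max 20
2 2 3 20 3 → max 20
2 3 20 3 17 → max 20
3 20 3 17 18 → max 20
20 3 17 18 0 → max 20
3 17 18 0 10 → max 18
17 18 0 10 7 → max 18
18 0 10 7 15 → max 18
0 10 7 15 13 → max 15
10 7 15 13 7 → max 15
7 15 13 7 17 → max 17
15 13 7 17 11 → max 17

20, 20, 20, 20, 20, 18, 18, 18, 15, 15, 17, 17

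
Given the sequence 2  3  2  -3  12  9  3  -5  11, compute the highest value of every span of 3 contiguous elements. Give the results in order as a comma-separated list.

3, 3, 12, 12, 12, 9, 11

Sliding a size-3 window across the 9 values:
(2, 3, 2) → max 3
(3, 2, -3) → max 3
(2, -3, 12) → max 12
(-3, 12, 9) → max 12
(12, 9, 3) → max 12
(9, 3, -5) → max 9
(3, -5, 11) → max 11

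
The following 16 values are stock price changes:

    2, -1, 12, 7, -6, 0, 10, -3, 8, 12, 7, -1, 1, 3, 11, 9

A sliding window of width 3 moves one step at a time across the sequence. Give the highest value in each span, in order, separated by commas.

12, 12, 12, 7, 10, 10, 10, 12, 12, 12, 7, 3, 11, 11

(2, -1, 12) → max 12
(-1, 12, 7) → max 12
(12, 7, -6) → max 12
(7, -6, 0) → max 7
(-6, 0, 10) → max 10
(0, 10, -3) → max 10
(10, -3, 8) → max 10
(-3, 8, 12) → max 12
(8, 12, 7) → max 12
(12, 7, -1) → max 12
(7, -1, 1) → max 7
(-1, 1, 3) → max 3
(1, 3, 11) → max 11
(3, 11, 9) → max 11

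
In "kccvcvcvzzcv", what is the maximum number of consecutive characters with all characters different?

3

add k: [k] len 1
add c: [k, c] len 2
add c (repeat c, move left end past it): [c] len 1
add v: [c, v] len 2
add c (repeat c, move left end past it): [v, c] len 2
add v (repeat v, move left end past it): [c, v] len 2
add c (repeat c, move left end past it): [v, c] len 2
add v (repeat v, move left end past it): [c, v] len 2
add z: [c, v, z] len 3
add z (repeat z, move left end past it): [z] len 1
add c: [z, c] len 2
add v: [z, c, v] len 3
Longest all-distinct length: 3.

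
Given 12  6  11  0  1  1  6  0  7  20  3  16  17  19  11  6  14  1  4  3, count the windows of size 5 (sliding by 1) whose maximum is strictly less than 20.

11

(12, 6, 11, 0, 1) → max 12  < 20 ✓
(6, 11, 0, 1, 1) → max 11  < 20 ✓
(11, 0, 1, 1, 6) → max 11  < 20 ✓
(0, 1, 1, 6, 0) → max 6  < 20 ✓
(1, 1, 6, 0, 7) → max 7  < 20 ✓
(1, 6, 0, 7, 20) → max 20
(6, 0, 7, 20, 3) → max 20
(0, 7, 20, 3, 16) → max 20
(7, 20, 3, 16, 17) → max 20
(20, 3, 16, 17, 19) → max 20
(3, 16, 17, 19, 11) → max 19  < 20 ✓
(16, 17, 19, 11, 6) → max 19  < 20 ✓
(17, 19, 11, 6, 14) → max 19  < 20 ✓
(19, 11, 6, 14, 1) → max 19  < 20 ✓
(11, 6, 14, 1, 4) → max 14  < 20 ✓
(6, 14, 1, 4, 3) → max 14  < 20 ✓
11 windows satisfy the condition.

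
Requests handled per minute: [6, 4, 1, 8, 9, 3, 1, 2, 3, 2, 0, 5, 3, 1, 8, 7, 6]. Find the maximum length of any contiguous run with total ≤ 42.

add 6: [6] sum 6, len 1
add 4: [6, 4] sum 10, len 2
add 1: [6, 4, 1] sum 11, len 3
add 8: [6, 4, 1, 8] sum 19, len 4
add 9: [6, 4, 1, 8, 9] sum 28, len 5
add 3: [6, 4, 1, 8, 9, 3] sum 31, len 6
add 1: [6, 4, 1, 8, 9, 3, 1] sum 32, len 7
add 2: [6, 4, 1, 8, 9, 3, 1, 2] sum 34, len 8
add 3: [6, 4, 1, 8, 9, 3, 1, 2, 3] sum 37, len 9
add 2: [6, 4, 1, 8, 9, 3, 1, 2, 3, 2] sum 39, len 10
add 0: [6, 4, 1, 8, 9, 3, 1, 2, 3, 2, 0] sum 39, len 11
add 5: [4, 1, 8, 9, 3, 1, 2, 3, 2, 0, 5] sum 38, len 11
add 3: [4, 1, 8, 9, 3, 1, 2, 3, 2, 0, 5, 3] sum 41, len 12
add 1: [4, 1, 8, 9, 3, 1, 2, 3, 2, 0, 5, 3, 1] sum 42, len 13
add 8: [9, 3, 1, 2, 3, 2, 0, 5, 3, 1, 8] sum 37, len 11
add 7: [3, 1, 2, 3, 2, 0, 5, 3, 1, 8, 7] sum 35, len 11
add 6: [3, 1, 2, 3, 2, 0, 5, 3, 1, 8, 7, 6] sum 41, len 12
Longest length seen: 13.

13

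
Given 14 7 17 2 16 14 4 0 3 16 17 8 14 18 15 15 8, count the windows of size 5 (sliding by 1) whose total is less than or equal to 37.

(14, 7, 17, 2, 16) → sum 56
(7, 17, 2, 16, 14) → sum 56
(17, 2, 16, 14, 4) → sum 53
(2, 16, 14, 4, 0) → sum 36  ≤ 37 ✓
(16, 14, 4, 0, 3) → sum 37  ≤ 37 ✓
(14, 4, 0, 3, 16) → sum 37  ≤ 37 ✓
(4, 0, 3, 16, 17) → sum 40
(0, 3, 16, 17, 8) → sum 44
(3, 16, 17, 8, 14) → sum 58
(16, 17, 8, 14, 18) → sum 73
(17, 8, 14, 18, 15) → sum 72
(8, 14, 18, 15, 15) → sum 70
(14, 18, 15, 15, 8) → sum 70
3 windows satisfy the condition.

3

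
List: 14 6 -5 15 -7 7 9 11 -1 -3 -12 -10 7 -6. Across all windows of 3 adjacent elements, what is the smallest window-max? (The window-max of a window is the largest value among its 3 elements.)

Window maxs for each of the 12 positions:
[14, 6, -5] → max 14
[6, -5, 15] → max 15
[-5, 15, -7] → max 15
[15, -7, 7] → max 15
[-7, 7, 9] → max 9
[7, 9, 11] → max 11
[9, 11, -1] → max 11
[11, -1, -3] → max 11
[-1, -3, -12] → max -1
[-3, -12, -10] → max -3
[-12, -10, 7] → max 7
[-10, 7, -6] → max 7
Smallest of these is -3.

-3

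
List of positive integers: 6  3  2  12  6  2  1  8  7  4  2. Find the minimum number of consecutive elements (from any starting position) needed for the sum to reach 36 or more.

add 6: running sum 6 < 36
add 3: running sum 9 < 36
add 2: running sum 11 < 36
add 12: running sum 23 < 36
add 6: running sum 29 < 36
add 2: running sum 31 < 36
add 1: running sum 32 < 36
add 8: shortest ending here [6, 3, 2, 12, 6, 2, 1, 8] sum 40, len 8
add 7: shortest ending here [12, 6, 2, 1, 8, 7] sum 36, len 6
add 4: shortest ending here [12, 6, 2, 1, 8, 7, 4] sum 40, len 7
add 2: shortest ending here [12, 6, 2, 1, 8, 7, 4, 2] sum 42, len 8
Shortest qualifying length: 6.

6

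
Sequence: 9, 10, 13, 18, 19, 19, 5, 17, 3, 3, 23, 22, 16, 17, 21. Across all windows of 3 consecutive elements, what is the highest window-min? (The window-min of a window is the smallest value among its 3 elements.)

18

9 10 13 → min 9
10 13 18 → min 10
13 18 19 → min 13
18 19 19 → min 18
19 19 5 → min 5
19 5 17 → min 5
5 17 3 → min 3
17 3 3 → min 3
3 3 23 → min 3
3 23 22 → min 3
23 22 16 → min 16
22 16 17 → min 16
16 17 21 → min 16
Highest of these is 18.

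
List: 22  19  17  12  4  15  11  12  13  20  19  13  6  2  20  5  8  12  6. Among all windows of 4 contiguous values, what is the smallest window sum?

Each size-4 window and its sum:
(22, 19, 17, 12) → sum 70
(19, 17, 12, 4) → sum 52
(17, 12, 4, 15) → sum 48
(12, 4, 15, 11) → sum 42
(4, 15, 11, 12) → sum 42
(15, 11, 12, 13) → sum 51
(11, 12, 13, 20) → sum 56
(12, 13, 20, 19) → sum 64
(13, 20, 19, 13) → sum 65
(20, 19, 13, 6) → sum 58
(19, 13, 6, 2) → sum 40
(13, 6, 2, 20) → sum 41
(6, 2, 20, 5) → sum 33
(2, 20, 5, 8) → sum 35
(20, 5, 8, 12) → sum 45
(5, 8, 12, 6) → sum 31
Smallest of these is 31.

31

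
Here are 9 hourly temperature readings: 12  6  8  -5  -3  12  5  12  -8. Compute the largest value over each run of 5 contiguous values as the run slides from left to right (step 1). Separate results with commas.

12, 12, 12, 12, 12

(12, 6, 8, -5, -3) → max 12
(6, 8, -5, -3, 12) → max 12
(8, -5, -3, 12, 5) → max 12
(-5, -3, 12, 5, 12) → max 12
(-3, 12, 5, 12, -8) → max 12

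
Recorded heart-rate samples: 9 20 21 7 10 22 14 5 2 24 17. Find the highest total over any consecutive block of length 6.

(9, 20, 21, 7, 10, 22) → sum 89
(20, 21, 7, 10, 22, 14) → sum 94
(21, 7, 10, 22, 14, 5) → sum 79
(7, 10, 22, 14, 5, 2) → sum 60
(10, 22, 14, 5, 2, 24) → sum 77
(22, 14, 5, 2, 24, 17) → sum 84
Highest of these is 94.

94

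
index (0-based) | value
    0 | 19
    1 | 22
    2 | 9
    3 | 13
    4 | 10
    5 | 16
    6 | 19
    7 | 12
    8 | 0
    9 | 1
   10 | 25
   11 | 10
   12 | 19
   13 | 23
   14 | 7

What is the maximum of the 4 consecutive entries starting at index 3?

Elements at indices 3..6: 13, 10, 16, 19
max(13, 10, 16, 19) = 19

19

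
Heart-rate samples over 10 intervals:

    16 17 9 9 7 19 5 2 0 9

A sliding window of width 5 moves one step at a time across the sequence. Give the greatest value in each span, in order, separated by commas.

[16, 17, 9, 9, 7] → max 17
[17, 9, 9, 7, 19] → max 19
[9, 9, 7, 19, 5] → max 19
[9, 7, 19, 5, 2] → max 19
[7, 19, 5, 2, 0] → max 19
[19, 5, 2, 0, 9] → max 19

17, 19, 19, 19, 19, 19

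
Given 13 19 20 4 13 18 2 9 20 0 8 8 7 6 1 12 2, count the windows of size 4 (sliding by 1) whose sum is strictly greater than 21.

(13, 19, 20, 4) → sum 56  > 21 ✓
(19, 20, 4, 13) → sum 56  > 21 ✓
(20, 4, 13, 18) → sum 55  > 21 ✓
(4, 13, 18, 2) → sum 37  > 21 ✓
(13, 18, 2, 9) → sum 42  > 21 ✓
(18, 2, 9, 20) → sum 49  > 21 ✓
(2, 9, 20, 0) → sum 31  > 21 ✓
(9, 20, 0, 8) → sum 37  > 21 ✓
(20, 0, 8, 8) → sum 36  > 21 ✓
(0, 8, 8, 7) → sum 23  > 21 ✓
(8, 8, 7, 6) → sum 29  > 21 ✓
(8, 7, 6, 1) → sum 22  > 21 ✓
(7, 6, 1, 12) → sum 26  > 21 ✓
(6, 1, 12, 2) → sum 21
13 windows satisfy the condition.

13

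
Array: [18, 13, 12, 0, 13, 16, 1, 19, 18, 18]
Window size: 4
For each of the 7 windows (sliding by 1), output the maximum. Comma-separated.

18, 13, 16, 16, 19, 19, 19

18 13 12 0 → max 18
13 12 0 13 → max 13
12 0 13 16 → max 16
0 13 16 1 → max 16
13 16 1 19 → max 19
16 1 19 18 → max 19
1 19 18 18 → max 19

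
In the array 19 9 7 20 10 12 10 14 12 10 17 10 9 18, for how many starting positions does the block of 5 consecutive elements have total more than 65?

19 9 7 20 10 → sum 65
9 7 20 10 12 → sum 58
7 20 10 12 10 → sum 59
20 10 12 10 14 → sum 66  > 65 ✓
10 12 10 14 12 → sum 58
12 10 14 12 10 → sum 58
10 14 12 10 17 → sum 63
14 12 10 17 10 → sum 63
12 10 17 10 9 → sum 58
10 17 10 9 18 → sum 64
1 window satisfy the condition.

1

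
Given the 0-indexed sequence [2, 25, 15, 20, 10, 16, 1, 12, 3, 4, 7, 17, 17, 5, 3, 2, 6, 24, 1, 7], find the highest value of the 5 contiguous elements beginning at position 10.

17

Elements at indices 10..14: 7, 17, 17, 5, 3
max(7, 17, 17, 5, 3) = 17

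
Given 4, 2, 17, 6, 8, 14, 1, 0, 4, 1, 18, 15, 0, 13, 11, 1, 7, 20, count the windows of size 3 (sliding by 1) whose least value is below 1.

(4, 2, 17) → min 2
(2, 17, 6) → min 2
(17, 6, 8) → min 6
(6, 8, 14) → min 6
(8, 14, 1) → min 1
(14, 1, 0) → min 0  < 1 ✓
(1, 0, 4) → min 0  < 1 ✓
(0, 4, 1) → min 0  < 1 ✓
(4, 1, 18) → min 1
(1, 18, 15) → min 1
(18, 15, 0) → min 0  < 1 ✓
(15, 0, 13) → min 0  < 1 ✓
(0, 13, 11) → min 0  < 1 ✓
(13, 11, 1) → min 1
(11, 1, 7) → min 1
(1, 7, 20) → min 1
6 windows satisfy the condition.

6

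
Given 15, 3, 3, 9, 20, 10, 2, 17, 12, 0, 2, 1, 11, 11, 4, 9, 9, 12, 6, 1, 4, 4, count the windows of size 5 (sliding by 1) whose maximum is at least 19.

5

15 3 3 9 20 → max 20  ≥ 19 ✓
3 3 9 20 10 → max 20  ≥ 19 ✓
3 9 20 10 2 → max 20  ≥ 19 ✓
9 20 10 2 17 → max 20  ≥ 19 ✓
20 10 2 17 12 → max 20  ≥ 19 ✓
10 2 17 12 0 → max 17
2 17 12 0 2 → max 17
17 12 0 2 1 → max 17
12 0 2 1 11 → max 12
0 2 1 11 11 → max 11
2 1 11 11 4 → max 11
1 11 11 4 9 → max 11
11 11 4 9 9 → max 11
11 4 9 9 12 → max 12
4 9 9 12 6 → max 12
9 9 12 6 1 → max 12
9 12 6 1 4 → max 12
12 6 1 4 4 → max 12
5 windows satisfy the condition.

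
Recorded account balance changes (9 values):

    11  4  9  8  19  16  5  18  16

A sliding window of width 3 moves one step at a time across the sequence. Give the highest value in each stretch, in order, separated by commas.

11 4 9 → max 11
4 9 8 → max 9
9 8 19 → max 19
8 19 16 → max 19
19 16 5 → max 19
16 5 18 → max 18
5 18 16 → max 18

11, 9, 19, 19, 19, 18, 18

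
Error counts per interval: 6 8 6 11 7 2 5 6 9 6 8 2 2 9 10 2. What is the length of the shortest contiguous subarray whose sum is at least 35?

5

add 6: running sum 6 < 35
add 8: running sum 14 < 35
add 6: running sum 20 < 35
add 11: running sum 31 < 35
end 4: [6, 8, 6, 11, 7] sum 38, len 5
end 5: [6, 8, 6, 11, 7, 2] sum 40, len 6
end 6: [8, 6, 11, 7, 2, 5] sum 39, len 6
end 7: [6, 11, 7, 2, 5, 6] sum 37, len 6
end 8: [11, 7, 2, 5, 6, 9] sum 40, len 6
end 9: [7, 2, 5, 6, 9, 6] sum 35, len 6
end 10: [2, 5, 6, 9, 6, 8] sum 36, len 6
end 11: [5, 6, 9, 6, 8, 2] sum 36, len 6
end 12: [5, 6, 9, 6, 8, 2, 2] sum 38, len 7
end 13: [9, 6, 8, 2, 2, 9] sum 36, len 6
end 14: [6, 8, 2, 2, 9, 10] sum 37, len 6
end 15: [6, 8, 2, 2, 9, 10, 2] sum 39, len 7
Shortest qualifying length: 5.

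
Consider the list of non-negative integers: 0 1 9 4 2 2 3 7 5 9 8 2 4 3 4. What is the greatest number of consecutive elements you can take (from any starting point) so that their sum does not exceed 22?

→ 0: sum 0, len 1
→ 1: sum 1, len 2
→ 9: sum 10, len 3
→ 4: sum 14, len 4
→ 2: sum 16, len 5
→ 2: sum 18, len 6
→ 3: sum 21, len 7
→ 7 (dropped 0, 1, 9): sum 18, len 5
→ 5 (dropped 4): sum 19, len 5
→ 9 (dropped 2, 2, 3): sum 21, len 3
→ 8 (dropped 7): sum 22, len 3
→ 2 (dropped 5): sum 19, len 3
→ 4 (dropped 9): sum 14, len 3
→ 3: sum 17, len 4
→ 4: sum 21, len 5
Longest length seen: 7.

7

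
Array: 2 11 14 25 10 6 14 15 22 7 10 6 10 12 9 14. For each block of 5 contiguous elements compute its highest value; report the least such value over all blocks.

12

(2, 11, 14, 25, 10) → max 25
(11, 14, 25, 10, 6) → max 25
(14, 25, 10, 6, 14) → max 25
(25, 10, 6, 14, 15) → max 25
(10, 6, 14, 15, 22) → max 22
(6, 14, 15, 22, 7) → max 22
(14, 15, 22, 7, 10) → max 22
(15, 22, 7, 10, 6) → max 22
(22, 7, 10, 6, 10) → max 22
(7, 10, 6, 10, 12) → max 12
(10, 6, 10, 12, 9) → max 12
(6, 10, 12, 9, 14) → max 14
Least of these is 12.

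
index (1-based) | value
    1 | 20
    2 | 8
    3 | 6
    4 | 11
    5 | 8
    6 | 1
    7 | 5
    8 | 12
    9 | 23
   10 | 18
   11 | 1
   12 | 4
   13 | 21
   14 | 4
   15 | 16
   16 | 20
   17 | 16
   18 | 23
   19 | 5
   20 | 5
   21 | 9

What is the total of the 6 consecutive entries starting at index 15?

Elements at indices 15..20: 16, 20, 16, 23, 5, 5
sum(16, 20, 16, 23, 5, 5) = 85

85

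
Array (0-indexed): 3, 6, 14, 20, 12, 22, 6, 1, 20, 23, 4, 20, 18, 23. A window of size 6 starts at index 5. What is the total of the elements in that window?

76

Elements at indices 5..10: 22, 6, 1, 20, 23, 4
sum(22, 6, 1, 20, 23, 4) = 76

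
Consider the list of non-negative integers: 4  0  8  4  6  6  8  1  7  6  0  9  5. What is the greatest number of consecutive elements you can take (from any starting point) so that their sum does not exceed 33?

7

Extend to the right; shrink from the left whenever the sum exceeds 33:
→ 4: sum 4, len 1
→ 0: sum 4, len 2
→ 8: sum 12, len 3
→ 4: sum 16, len 4
→ 6: sum 22, len 5
→ 6: sum 28, len 6
→ 8 (dropped 4): sum 32, len 6
→ 1: sum 33, len 7
→ 7 (dropped 0, 8): sum 32, len 6
→ 6 (dropped 4, 6): sum 28, len 5
→ 0: sum 28, len 6
→ 9 (dropped 6): sum 31, len 6
→ 5 (dropped 8): sum 28, len 6
Longest length seen: 7.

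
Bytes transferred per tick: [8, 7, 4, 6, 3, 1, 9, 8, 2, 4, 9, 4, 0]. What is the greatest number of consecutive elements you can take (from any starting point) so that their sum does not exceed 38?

[8] sum 8 len 1
[8, 7] sum 15 len 2
[8, 7, 4] sum 19 len 3
[8, 7, 4, 6] sum 25 len 4
[8, 7, 4, 6, 3] sum 28 len 5
[8, 7, 4, 6, 3, 1] sum 29 len 6
[8, 7, 4, 6, 3, 1, 9] sum 38 len 7
[7, 4, 6, 3, 1, 9, 8] sum 38 len 7
[4, 6, 3, 1, 9, 8, 2] sum 33 len 7
[4, 6, 3, 1, 9, 8, 2, 4] sum 37 len 8
[3, 1, 9, 8, 2, 4, 9] sum 36 len 7
[1, 9, 8, 2, 4, 9, 4] sum 37 len 7
[1, 9, 8, 2, 4, 9, 4, 0] sum 37 len 8
Longest length seen: 8.

8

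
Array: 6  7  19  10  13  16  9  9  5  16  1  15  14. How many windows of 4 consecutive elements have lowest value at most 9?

9

6 7 19 10 → min 6  ≤ 9 ✓
7 19 10 13 → min 7  ≤ 9 ✓
19 10 13 16 → min 10
10 13 16 9 → min 9  ≤ 9 ✓
13 16 9 9 → min 9  ≤ 9 ✓
16 9 9 5 → min 5  ≤ 9 ✓
9 9 5 16 → min 5  ≤ 9 ✓
9 5 16 1 → min 1  ≤ 9 ✓
5 16 1 15 → min 1  ≤ 9 ✓
16 1 15 14 → min 1  ≤ 9 ✓
9 windows satisfy the condition.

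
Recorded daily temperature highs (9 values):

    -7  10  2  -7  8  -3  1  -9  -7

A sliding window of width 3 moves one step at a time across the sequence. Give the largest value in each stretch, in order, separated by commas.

10, 10, 8, 8, 8, 1, 1

(-7, 10, 2) → max 10
(10, 2, -7) → max 10
(2, -7, 8) → max 8
(-7, 8, -3) → max 8
(8, -3, 1) → max 8
(-3, 1, -9) → max 1
(1, -9, -7) → max 1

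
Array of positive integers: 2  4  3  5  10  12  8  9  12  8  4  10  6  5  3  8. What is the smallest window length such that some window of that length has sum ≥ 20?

add 2: running sum 2 < 20
add 4: running sum 6 < 20
add 3: running sum 9 < 20
add 5: running sum 14 < 20
end 4: [4, 3, 5, 10] sum 22, len 4
end 5: [10, 12] sum 22, len 2
end 6: [12, 8] sum 20, len 2
end 7: [12, 8, 9] sum 29, len 3
end 8: [9, 12] sum 21, len 2
end 9: [12, 8] sum 20, len 2
end 10: [12, 8, 4] sum 24, len 3
end 11: [8, 4, 10] sum 22, len 3
end 12: [4, 10, 6] sum 20, len 3
end 13: [10, 6, 5] sum 21, len 3
end 14: [10, 6, 5, 3] sum 24, len 4
end 15: [6, 5, 3, 8] sum 22, len 4
Shortest qualifying length: 2.

2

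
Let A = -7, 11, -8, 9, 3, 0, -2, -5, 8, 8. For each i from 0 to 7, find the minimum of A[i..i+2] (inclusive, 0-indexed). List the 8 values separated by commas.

Sliding a size-3 window across the 10 values:
(-7, 11, -8) → min -8
(11, -8, 9) → min -8
(-8, 9, 3) → min -8
(9, 3, 0) → min 0
(3, 0, -2) → min -2
(0, -2, -5) → min -5
(-2, -5, 8) → min -5
(-5, 8, 8) → min -5

-8, -8, -8, 0, -2, -5, -5, -5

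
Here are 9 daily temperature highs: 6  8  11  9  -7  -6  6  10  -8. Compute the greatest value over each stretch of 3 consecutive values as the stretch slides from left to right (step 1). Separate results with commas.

11, 11, 11, 9, 6, 10, 10

[6, 8, 11] → max 11
[8, 11, 9] → max 11
[11, 9, -7] → max 11
[9, -7, -6] → max 9
[-7, -6, 6] → max 6
[-6, 6, 10] → max 10
[6, 10, -8] → max 10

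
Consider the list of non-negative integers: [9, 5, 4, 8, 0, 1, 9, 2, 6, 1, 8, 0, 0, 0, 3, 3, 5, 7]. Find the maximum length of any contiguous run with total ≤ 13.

[9] sum 9 len 1
[5] sum 5 len 1
[5, 4] sum 9 len 2
[4, 8] sum 12 len 2
[4, 8, 0] sum 12 len 3
[4, 8, 0, 1] sum 13 len 4
[0, 1, 9] sum 10 len 3
[0, 1, 9, 2] sum 12 len 4
[2, 6] sum 8 len 2
[2, 6, 1] sum 9 len 3
[1, 8] sum 9 len 2
[1, 8, 0] sum 9 len 3
[1, 8, 0, 0] sum 9 len 4
[1, 8, 0, 0, 0] sum 9 len 5
[1, 8, 0, 0, 0, 3] sum 12 len 6
[0, 0, 0, 3, 3] sum 6 len 5
[0, 0, 0, 3, 3, 5] sum 11 len 6
[5, 7] sum 12 len 2
Longest length seen: 6.

6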